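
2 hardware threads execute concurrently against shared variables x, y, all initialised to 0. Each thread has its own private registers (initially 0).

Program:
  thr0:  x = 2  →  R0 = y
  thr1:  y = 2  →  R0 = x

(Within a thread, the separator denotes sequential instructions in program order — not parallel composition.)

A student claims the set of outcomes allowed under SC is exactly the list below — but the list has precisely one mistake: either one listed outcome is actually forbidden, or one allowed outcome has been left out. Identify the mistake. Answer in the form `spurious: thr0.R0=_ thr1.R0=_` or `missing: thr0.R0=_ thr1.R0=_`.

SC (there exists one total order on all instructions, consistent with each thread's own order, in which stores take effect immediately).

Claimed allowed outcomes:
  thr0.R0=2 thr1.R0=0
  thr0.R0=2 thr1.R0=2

outcome vector order: (thr0.R0,thr1.R0)
SC: 3 outcomes — {<0 2>; <2 0>; <2 2>}
SC∖claimed = {<0 2>}

missing: thr0.R0=0 thr1.R0=2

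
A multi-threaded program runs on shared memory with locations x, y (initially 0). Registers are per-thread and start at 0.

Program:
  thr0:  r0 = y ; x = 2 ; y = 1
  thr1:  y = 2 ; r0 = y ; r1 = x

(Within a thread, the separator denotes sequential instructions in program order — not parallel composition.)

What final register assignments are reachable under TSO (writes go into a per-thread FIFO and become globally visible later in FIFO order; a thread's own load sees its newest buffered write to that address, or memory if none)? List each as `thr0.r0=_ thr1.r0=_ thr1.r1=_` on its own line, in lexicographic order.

outcome vector order: (thr0.r0,thr1.r0,thr1.r1)
|TSO outcomes| = 6

thr0.r0=0 thr1.r0=1 thr1.r1=2
thr0.r0=0 thr1.r0=2 thr1.r1=0
thr0.r0=0 thr1.r0=2 thr1.r1=2
thr0.r0=2 thr1.r0=1 thr1.r1=2
thr0.r0=2 thr1.r0=2 thr1.r1=0
thr0.r0=2 thr1.r0=2 thr1.r1=2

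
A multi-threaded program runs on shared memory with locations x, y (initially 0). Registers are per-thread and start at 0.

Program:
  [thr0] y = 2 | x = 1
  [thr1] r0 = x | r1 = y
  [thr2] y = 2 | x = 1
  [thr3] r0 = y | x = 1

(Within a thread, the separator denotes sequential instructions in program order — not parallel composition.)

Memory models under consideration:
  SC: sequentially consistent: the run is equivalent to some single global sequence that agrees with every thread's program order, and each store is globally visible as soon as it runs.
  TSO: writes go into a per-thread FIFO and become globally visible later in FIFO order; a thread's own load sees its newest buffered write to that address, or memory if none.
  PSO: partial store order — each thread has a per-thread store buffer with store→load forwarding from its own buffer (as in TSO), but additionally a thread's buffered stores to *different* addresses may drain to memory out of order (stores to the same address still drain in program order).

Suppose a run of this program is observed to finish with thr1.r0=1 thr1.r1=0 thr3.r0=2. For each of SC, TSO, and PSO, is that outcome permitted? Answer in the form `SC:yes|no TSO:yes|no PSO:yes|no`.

SC:no TSO:no PSO:yes

outcome vector order: (thr1.r0,thr1.r1,thr3.r0)
under SC → 0/0/0; 0/0/2; 0/2/0; 0/2/2; 1/0/0; 1/2/0; 1/2/2
under TSO → 0/0/0; 0/0/2; 0/2/0; 0/2/2; 1/0/0; 1/2/0; 1/2/2
under PSO → 0/0/0; 0/0/2; 0/2/0; 0/2/2; 1/0/0; 1/0/2; 1/2/0; 1/2/2
target 1/0/2 ∈ {PSO}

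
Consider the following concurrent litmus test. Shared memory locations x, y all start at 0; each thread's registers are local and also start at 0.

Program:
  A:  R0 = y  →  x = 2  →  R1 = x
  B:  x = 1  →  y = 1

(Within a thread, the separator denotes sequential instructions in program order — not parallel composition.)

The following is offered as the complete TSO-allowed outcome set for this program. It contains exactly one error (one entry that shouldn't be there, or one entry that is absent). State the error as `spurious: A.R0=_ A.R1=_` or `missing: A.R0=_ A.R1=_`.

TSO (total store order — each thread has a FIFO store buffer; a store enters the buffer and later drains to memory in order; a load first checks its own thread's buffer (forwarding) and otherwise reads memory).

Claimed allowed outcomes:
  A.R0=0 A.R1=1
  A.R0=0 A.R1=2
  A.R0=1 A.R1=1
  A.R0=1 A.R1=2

spurious: A.R0=1 A.R1=1

outcome vector order: (A.R0,A.R1)
TSO (3): 01; 02; 12
claimed∖TSO = {11}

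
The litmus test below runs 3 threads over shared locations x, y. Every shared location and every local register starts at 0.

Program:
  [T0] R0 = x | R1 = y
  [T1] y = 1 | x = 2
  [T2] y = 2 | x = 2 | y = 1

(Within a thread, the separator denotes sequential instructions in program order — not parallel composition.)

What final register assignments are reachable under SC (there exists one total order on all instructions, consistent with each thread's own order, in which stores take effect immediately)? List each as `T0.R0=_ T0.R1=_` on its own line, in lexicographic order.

outcome vector order: (T0.R0,T0.R1)
|SC outcomes| = 5

T0.R0=0 T0.R1=0
T0.R0=0 T0.R1=1
T0.R0=0 T0.R1=2
T0.R0=2 T0.R1=1
T0.R0=2 T0.R1=2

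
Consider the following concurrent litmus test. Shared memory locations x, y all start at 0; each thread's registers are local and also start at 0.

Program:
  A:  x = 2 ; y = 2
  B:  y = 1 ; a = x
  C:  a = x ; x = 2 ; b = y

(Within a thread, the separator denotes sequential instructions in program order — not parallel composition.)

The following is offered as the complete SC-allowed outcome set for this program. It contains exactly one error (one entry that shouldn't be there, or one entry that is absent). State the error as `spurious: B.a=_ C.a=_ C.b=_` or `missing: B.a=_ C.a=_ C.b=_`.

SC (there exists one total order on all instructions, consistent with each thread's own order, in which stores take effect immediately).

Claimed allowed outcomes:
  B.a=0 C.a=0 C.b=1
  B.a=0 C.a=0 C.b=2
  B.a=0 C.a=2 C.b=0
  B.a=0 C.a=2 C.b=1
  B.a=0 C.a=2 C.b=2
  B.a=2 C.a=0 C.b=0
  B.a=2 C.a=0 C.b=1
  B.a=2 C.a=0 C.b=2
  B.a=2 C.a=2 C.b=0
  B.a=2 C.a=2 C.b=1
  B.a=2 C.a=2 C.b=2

outcome vector order: (B.a,C.a,C.b)
[SC] allowed = {001 002 021 022 200 201 202 220 221 222}
claimed∖SC = {020}

spurious: B.a=0 C.a=2 C.b=0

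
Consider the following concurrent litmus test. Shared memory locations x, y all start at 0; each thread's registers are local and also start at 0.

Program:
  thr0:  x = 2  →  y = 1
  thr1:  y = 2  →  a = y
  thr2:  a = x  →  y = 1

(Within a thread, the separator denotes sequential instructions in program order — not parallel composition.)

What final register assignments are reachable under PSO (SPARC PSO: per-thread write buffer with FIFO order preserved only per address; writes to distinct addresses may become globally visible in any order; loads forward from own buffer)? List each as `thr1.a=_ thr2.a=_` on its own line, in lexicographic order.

thr1.a=1 thr2.a=0
thr1.a=1 thr2.a=2
thr1.a=2 thr2.a=0
thr1.a=2 thr2.a=2

outcome vector order: (thr1.a,thr2.a)
|PSO outcomes| = 4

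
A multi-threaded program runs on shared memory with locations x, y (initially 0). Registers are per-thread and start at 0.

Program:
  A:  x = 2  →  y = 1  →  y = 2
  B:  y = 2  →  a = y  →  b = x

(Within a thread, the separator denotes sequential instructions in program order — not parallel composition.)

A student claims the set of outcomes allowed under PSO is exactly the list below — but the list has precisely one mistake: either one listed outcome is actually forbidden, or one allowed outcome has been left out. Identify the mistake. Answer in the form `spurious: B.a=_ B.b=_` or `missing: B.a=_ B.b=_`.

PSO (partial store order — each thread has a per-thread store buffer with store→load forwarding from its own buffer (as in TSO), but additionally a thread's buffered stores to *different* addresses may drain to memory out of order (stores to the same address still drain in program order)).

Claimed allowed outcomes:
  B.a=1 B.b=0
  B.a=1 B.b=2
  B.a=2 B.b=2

missing: B.a=2 B.b=0

outcome vector order: (B.a,B.b)
[PSO] allowed = {1/0, 1/2, 2/0, 2/2}
PSO∖claimed = {2/0}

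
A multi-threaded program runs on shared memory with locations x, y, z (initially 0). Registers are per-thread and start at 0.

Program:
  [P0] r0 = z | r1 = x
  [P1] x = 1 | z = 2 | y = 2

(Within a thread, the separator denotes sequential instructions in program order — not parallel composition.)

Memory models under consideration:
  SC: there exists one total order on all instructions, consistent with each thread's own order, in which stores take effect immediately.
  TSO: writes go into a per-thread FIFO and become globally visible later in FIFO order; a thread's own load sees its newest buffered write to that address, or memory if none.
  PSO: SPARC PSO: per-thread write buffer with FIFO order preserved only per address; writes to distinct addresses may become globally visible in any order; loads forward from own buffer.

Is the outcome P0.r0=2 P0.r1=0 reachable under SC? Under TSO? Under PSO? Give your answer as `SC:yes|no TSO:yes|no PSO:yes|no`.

SC:no TSO:no PSO:yes

outcome vector order: (P0.r0,P0.r1)
[SC] allowed = {<0 0>; <0 1>; <2 1>}
[TSO] allowed = {<0 0>; <0 1>; <2 1>}
[PSO] allowed = {<0 0>; <0 1>; <2 0>; <2 1>}
target <2 0> ∈ {PSO}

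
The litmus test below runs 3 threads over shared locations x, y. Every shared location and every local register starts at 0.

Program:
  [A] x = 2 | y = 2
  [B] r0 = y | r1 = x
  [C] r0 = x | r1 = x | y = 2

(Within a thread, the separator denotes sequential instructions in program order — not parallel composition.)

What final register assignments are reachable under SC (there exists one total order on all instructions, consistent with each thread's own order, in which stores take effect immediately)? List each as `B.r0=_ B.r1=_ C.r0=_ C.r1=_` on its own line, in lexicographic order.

B.r0=0 B.r1=0 C.r0=0 C.r1=0
B.r0=0 B.r1=0 C.r0=0 C.r1=2
B.r0=0 B.r1=0 C.r0=2 C.r1=2
B.r0=0 B.r1=2 C.r0=0 C.r1=0
B.r0=0 B.r1=2 C.r0=0 C.r1=2
B.r0=0 B.r1=2 C.r0=2 C.r1=2
B.r0=2 B.r1=0 C.r0=0 C.r1=0
B.r0=2 B.r1=2 C.r0=0 C.r1=0
B.r0=2 B.r1=2 C.r0=0 C.r1=2
B.r0=2 B.r1=2 C.r0=2 C.r1=2

outcome vector order: (B.r0,B.r1,C.r0,C.r1)
|SC outcomes| = 10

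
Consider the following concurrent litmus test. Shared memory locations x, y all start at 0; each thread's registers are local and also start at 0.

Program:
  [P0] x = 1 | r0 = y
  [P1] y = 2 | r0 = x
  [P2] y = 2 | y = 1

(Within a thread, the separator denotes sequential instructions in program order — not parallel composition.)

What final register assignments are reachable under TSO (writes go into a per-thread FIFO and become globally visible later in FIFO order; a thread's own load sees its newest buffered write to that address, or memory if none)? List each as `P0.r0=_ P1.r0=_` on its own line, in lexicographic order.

outcome vector order: (P0.r0,P1.r0)
|TSO outcomes| = 6

P0.r0=0 P1.r0=0
P0.r0=0 P1.r0=1
P0.r0=1 P1.r0=0
P0.r0=1 P1.r0=1
P0.r0=2 P1.r0=0
P0.r0=2 P1.r0=1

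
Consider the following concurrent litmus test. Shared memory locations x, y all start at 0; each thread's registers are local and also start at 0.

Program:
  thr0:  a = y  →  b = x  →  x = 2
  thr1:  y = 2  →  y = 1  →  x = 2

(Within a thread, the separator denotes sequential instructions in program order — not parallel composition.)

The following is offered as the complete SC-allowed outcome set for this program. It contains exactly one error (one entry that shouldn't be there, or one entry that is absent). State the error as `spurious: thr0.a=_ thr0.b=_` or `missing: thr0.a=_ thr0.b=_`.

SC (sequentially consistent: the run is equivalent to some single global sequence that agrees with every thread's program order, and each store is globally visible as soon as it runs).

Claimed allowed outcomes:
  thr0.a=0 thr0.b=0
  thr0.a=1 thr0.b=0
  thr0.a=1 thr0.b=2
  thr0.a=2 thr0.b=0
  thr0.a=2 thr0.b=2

missing: thr0.a=0 thr0.b=2

outcome vector order: (thr0.a,thr0.b)
SC (6): (0,0); (0,2); (1,0); (1,2); (2,0); (2,2)
SC∖claimed = {(0,2)}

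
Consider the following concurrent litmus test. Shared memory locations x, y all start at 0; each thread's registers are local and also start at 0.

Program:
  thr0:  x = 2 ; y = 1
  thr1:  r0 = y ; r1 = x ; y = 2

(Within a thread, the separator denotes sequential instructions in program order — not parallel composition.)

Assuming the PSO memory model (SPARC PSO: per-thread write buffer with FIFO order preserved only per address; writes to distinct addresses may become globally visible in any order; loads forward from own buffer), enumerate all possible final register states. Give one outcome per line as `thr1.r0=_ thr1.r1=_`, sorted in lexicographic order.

thr1.r0=0 thr1.r1=0
thr1.r0=0 thr1.r1=2
thr1.r0=1 thr1.r1=0
thr1.r0=1 thr1.r1=2

outcome vector order: (thr1.r0,thr1.r1)
|PSO outcomes| = 4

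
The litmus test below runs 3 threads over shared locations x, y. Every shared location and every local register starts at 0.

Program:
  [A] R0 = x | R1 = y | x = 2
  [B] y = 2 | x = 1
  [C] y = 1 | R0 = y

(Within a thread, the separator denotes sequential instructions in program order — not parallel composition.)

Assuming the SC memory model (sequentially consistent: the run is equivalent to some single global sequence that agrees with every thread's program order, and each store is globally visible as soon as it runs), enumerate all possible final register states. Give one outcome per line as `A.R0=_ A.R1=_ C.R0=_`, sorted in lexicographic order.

outcome vector order: (A.R0,A.R1,C.R0)
|SC outcomes| = 9

A.R0=0 A.R1=0 C.R0=1
A.R0=0 A.R1=0 C.R0=2
A.R0=0 A.R1=1 C.R0=1
A.R0=0 A.R1=1 C.R0=2
A.R0=0 A.R1=2 C.R0=1
A.R0=0 A.R1=2 C.R0=2
A.R0=1 A.R1=1 C.R0=1
A.R0=1 A.R1=2 C.R0=1
A.R0=1 A.R1=2 C.R0=2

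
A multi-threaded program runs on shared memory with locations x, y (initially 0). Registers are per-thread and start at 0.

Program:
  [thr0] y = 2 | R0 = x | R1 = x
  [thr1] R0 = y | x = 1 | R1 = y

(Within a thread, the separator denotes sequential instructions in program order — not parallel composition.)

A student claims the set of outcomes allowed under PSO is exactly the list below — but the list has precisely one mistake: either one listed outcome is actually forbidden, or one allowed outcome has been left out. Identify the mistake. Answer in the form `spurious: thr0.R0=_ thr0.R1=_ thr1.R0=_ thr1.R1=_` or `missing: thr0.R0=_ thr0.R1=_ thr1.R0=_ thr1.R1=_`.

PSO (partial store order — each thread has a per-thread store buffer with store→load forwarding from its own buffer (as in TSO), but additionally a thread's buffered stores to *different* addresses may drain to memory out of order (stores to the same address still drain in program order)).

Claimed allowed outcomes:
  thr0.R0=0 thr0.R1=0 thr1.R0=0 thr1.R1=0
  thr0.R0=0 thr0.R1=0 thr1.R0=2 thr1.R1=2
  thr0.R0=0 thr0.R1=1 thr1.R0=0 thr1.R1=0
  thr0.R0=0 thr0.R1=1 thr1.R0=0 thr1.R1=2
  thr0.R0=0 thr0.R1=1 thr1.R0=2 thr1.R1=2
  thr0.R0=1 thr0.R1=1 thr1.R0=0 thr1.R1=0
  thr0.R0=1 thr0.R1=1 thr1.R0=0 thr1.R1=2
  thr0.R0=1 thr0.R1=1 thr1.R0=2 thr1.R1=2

outcome vector order: (thr0.R0,thr0.R1,thr1.R0,thr1.R1)
under PSO → (0,0,0,0); (0,0,0,2); (0,0,2,2); (0,1,0,0); (0,1,0,2); (0,1,2,2); (1,1,0,0); (1,1,0,2); (1,1,2,2)
PSO∖claimed = {(0,0,0,2)}

missing: thr0.R0=0 thr0.R1=0 thr1.R0=0 thr1.R1=2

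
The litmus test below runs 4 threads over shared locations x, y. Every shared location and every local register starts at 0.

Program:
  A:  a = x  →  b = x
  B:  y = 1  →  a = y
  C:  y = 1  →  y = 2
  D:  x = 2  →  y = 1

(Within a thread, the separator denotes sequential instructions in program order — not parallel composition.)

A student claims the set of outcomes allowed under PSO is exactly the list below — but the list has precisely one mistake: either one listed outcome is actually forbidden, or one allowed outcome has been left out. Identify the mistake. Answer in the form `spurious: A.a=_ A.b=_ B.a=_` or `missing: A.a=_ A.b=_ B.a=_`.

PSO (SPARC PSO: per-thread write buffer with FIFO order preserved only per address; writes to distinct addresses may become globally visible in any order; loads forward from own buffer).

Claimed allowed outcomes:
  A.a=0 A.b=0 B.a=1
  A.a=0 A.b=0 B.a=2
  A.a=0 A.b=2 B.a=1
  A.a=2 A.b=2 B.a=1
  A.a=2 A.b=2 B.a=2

outcome vector order: (A.a,A.b,B.a)
PSO (6): 001 002 021 022 221 222
PSO∖claimed = {022}

missing: A.a=0 A.b=2 B.a=2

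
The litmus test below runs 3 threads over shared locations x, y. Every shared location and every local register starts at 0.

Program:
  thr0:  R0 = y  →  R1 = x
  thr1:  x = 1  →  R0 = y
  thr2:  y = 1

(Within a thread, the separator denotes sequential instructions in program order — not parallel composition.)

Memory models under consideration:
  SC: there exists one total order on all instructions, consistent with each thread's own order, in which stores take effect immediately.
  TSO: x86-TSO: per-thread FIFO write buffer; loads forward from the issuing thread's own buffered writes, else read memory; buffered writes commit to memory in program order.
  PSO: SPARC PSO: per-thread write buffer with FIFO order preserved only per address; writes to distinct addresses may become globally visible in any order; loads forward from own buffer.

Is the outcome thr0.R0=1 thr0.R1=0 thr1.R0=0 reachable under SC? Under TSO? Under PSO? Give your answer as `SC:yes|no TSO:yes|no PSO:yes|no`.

outcome vector order: (thr0.R0,thr0.R1,thr1.R0)
SC (7): 0/0/0; 0/0/1; 0/1/0; 0/1/1; 1/0/1; 1/1/0; 1/1/1
TSO (8): 0/0/0; 0/0/1; 0/1/0; 0/1/1; 1/0/0; 1/0/1; 1/1/0; 1/1/1
PSO (8): 0/0/0; 0/0/1; 0/1/0; 0/1/1; 1/0/0; 1/0/1; 1/1/0; 1/1/1
target 1/0/0 ∈ {TSO,PSO}

SC:no TSO:yes PSO:yes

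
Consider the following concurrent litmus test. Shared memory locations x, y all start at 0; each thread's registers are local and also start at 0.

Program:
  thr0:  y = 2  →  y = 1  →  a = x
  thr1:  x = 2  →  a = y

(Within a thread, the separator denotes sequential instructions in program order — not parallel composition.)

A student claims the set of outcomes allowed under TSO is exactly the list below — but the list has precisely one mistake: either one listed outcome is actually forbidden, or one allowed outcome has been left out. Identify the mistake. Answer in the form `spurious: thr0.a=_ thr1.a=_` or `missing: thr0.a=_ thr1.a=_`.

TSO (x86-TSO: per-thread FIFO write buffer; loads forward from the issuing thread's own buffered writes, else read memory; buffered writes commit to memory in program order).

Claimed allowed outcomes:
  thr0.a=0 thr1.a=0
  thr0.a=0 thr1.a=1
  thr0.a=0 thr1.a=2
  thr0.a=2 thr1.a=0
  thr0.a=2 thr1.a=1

missing: thr0.a=2 thr1.a=2

outcome vector order: (thr0.a,thr1.a)
under TSO → (0,0), (0,1), (0,2), (2,0), (2,1), (2,2)
TSO∖claimed = {(2,2)}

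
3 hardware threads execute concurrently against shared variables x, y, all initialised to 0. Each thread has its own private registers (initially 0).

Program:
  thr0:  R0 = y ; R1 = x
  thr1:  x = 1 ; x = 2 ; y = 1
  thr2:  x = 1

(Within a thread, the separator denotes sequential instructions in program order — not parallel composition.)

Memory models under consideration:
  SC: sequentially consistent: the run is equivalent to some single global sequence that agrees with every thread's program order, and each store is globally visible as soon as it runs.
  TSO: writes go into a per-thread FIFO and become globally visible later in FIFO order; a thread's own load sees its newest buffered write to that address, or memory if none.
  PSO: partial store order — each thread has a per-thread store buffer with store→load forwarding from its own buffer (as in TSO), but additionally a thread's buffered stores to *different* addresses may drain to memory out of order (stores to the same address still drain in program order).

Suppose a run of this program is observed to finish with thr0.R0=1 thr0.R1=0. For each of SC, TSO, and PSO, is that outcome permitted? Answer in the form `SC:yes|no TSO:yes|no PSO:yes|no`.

outcome vector order: (thr0.R0,thr0.R1)
SC (5): (0,0); (0,1); (0,2); (1,1); (1,2)
TSO (5): (0,0); (0,1); (0,2); (1,1); (1,2)
PSO (6): (0,0); (0,1); (0,2); (1,0); (1,1); (1,2)
target (1,0) ∈ {PSO}

SC:no TSO:no PSO:yes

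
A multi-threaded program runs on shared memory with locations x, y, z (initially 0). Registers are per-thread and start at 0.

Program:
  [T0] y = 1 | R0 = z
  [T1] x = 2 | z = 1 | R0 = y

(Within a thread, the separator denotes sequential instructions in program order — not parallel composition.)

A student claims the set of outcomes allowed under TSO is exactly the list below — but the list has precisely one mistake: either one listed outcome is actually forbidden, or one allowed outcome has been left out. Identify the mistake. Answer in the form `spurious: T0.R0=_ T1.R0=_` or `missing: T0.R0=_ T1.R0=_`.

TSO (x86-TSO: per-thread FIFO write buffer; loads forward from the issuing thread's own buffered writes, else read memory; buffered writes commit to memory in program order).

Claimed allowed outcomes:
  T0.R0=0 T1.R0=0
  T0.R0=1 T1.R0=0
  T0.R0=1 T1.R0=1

outcome vector order: (T0.R0,T1.R0)
under TSO → <0 0>; <0 1>; <1 0>; <1 1>
TSO∖claimed = {<0 1>}

missing: T0.R0=0 T1.R0=1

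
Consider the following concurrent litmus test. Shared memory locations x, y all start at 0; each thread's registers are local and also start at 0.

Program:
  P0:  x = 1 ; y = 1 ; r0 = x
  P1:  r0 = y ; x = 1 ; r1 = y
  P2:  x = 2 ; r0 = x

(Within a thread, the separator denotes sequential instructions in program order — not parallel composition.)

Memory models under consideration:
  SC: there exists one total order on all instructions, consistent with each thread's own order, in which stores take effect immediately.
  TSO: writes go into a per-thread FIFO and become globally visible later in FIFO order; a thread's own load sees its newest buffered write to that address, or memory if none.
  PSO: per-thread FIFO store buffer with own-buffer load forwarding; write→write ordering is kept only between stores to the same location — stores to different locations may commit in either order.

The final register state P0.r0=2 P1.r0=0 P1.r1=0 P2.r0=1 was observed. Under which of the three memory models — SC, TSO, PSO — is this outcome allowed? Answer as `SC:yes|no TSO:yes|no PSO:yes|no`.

SC:no TSO:yes PSO:yes

outcome vector order: (P0.r0,P1.r0,P1.r1,P2.r0)
SC (11): 1001, 1002, 1011, 1012, 1111, 1112, 2002, 2011, 2012, 2111, 2112
TSO (12): 1001, 1002, 1011, 1012, 1111, 1112, 2001, 2002, 2011, 2012, 2111, 2112
PSO (12): 1001, 1002, 1011, 1012, 1111, 1112, 2001, 2002, 2011, 2012, 2111, 2112
target 2001 ∈ {TSO,PSO}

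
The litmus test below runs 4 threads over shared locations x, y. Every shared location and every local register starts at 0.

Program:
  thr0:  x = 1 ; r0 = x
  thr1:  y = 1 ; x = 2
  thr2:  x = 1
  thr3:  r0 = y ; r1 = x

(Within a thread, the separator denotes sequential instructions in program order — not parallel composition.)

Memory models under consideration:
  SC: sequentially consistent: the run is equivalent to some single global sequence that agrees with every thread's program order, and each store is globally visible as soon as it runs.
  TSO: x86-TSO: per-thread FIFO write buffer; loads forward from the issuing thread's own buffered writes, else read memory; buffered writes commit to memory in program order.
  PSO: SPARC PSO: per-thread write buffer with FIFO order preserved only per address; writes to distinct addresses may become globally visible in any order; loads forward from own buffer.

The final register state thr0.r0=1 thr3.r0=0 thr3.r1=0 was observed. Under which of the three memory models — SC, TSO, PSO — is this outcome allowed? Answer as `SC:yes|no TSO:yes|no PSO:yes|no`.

outcome vector order: (thr0.r0,thr3.r0,thr3.r1)
under SC → 100, 101, 102, 110, 111, 112, 200, 201, 202, 210, 211, 212
under TSO → 100, 101, 102, 110, 111, 112, 200, 201, 202, 210, 211, 212
under PSO → 100, 101, 102, 110, 111, 112, 200, 201, 202, 210, 211, 212
target 100 ∈ {SC,TSO,PSO}

SC:yes TSO:yes PSO:yes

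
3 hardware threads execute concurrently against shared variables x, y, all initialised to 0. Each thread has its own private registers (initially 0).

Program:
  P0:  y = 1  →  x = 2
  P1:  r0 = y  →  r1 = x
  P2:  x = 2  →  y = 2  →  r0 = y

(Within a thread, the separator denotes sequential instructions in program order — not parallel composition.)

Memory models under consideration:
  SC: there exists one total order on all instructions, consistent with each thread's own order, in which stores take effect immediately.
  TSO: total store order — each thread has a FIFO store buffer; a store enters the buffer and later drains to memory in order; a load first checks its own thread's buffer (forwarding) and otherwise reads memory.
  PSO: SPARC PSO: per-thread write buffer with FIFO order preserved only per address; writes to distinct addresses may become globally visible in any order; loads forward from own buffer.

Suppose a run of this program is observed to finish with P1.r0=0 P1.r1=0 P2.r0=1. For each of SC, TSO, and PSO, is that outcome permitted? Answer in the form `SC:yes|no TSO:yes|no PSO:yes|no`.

outcome vector order: (P1.r0,P1.r1,P2.r0)
[SC] allowed = {(0,0,1); (0,0,2); (0,2,1); (0,2,2); (1,0,2); (1,2,1); (1,2,2); (2,2,1); (2,2,2)}
[TSO] allowed = {(0,0,1); (0,0,2); (0,2,1); (0,2,2); (1,0,2); (1,2,1); (1,2,2); (2,2,1); (2,2,2)}
[PSO] allowed = {(0,0,1); (0,0,2); (0,2,1); (0,2,2); (1,0,1); (1,0,2); (1,2,1); (1,2,2); (2,0,1); (2,0,2); (2,2,1); (2,2,2)}
target (0,0,1) ∈ {SC,TSO,PSO}

SC:yes TSO:yes PSO:yes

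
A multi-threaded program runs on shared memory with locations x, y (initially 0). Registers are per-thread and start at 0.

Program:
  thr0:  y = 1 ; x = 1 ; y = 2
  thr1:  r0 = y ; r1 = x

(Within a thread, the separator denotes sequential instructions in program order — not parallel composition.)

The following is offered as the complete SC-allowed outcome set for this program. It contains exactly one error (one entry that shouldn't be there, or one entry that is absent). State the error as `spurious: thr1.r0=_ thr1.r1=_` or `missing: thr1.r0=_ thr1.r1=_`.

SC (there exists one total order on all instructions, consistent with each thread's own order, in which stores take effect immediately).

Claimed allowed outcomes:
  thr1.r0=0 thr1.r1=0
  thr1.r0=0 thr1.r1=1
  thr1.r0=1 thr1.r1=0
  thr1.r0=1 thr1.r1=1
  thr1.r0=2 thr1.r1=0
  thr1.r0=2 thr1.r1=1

spurious: thr1.r0=2 thr1.r1=0

outcome vector order: (thr1.r0,thr1.r1)
[SC] allowed = {(0,0), (0,1), (1,0), (1,1), (2,1)}
claimed∖SC = {(2,0)}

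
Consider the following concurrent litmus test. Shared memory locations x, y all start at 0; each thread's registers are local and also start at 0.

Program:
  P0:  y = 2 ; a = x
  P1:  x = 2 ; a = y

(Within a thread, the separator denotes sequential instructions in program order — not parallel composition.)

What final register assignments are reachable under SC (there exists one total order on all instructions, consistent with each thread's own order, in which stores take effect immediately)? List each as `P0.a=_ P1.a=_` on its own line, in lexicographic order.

P0.a=0 P1.a=2
P0.a=2 P1.a=0
P0.a=2 P1.a=2

outcome vector order: (P0.a,P1.a)
|SC outcomes| = 3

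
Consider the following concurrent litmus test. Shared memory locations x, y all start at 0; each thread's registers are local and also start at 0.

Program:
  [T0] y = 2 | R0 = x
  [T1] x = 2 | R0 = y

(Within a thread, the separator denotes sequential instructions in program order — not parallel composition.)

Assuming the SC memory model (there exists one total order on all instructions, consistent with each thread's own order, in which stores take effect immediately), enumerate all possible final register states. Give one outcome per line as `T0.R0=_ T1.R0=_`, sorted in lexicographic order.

outcome vector order: (T0.R0,T1.R0)
|SC outcomes| = 3

T0.R0=0 T1.R0=2
T0.R0=2 T1.R0=0
T0.R0=2 T1.R0=2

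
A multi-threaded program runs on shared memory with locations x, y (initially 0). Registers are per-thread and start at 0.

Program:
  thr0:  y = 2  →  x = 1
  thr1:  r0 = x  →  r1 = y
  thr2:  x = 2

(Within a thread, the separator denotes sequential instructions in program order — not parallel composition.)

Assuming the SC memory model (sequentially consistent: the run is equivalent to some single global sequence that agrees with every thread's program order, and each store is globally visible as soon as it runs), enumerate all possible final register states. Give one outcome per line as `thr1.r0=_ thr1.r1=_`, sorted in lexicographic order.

thr1.r0=0 thr1.r1=0
thr1.r0=0 thr1.r1=2
thr1.r0=1 thr1.r1=2
thr1.r0=2 thr1.r1=0
thr1.r0=2 thr1.r1=2

outcome vector order: (thr1.r0,thr1.r1)
|SC outcomes| = 5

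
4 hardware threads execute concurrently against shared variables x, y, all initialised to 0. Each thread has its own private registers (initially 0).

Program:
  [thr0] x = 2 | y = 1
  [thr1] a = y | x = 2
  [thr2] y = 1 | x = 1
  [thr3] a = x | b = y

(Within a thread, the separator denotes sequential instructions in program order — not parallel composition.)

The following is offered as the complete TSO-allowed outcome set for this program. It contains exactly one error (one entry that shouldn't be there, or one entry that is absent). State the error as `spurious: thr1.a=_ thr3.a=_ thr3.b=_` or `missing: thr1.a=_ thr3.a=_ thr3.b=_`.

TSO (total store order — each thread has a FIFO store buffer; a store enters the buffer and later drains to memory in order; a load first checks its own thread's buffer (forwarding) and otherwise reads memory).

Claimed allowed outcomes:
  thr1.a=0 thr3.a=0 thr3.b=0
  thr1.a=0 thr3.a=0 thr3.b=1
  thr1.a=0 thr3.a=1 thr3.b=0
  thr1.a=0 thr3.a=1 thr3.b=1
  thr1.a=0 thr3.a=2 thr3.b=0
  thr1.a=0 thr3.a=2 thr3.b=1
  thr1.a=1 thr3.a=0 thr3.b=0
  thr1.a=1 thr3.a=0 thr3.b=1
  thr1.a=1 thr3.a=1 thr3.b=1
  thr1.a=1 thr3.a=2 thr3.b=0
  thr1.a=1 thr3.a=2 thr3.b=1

outcome vector order: (thr1.a,thr3.a,thr3.b)
TSO: 10 outcomes — {(0,0,0) (0,0,1) (0,1,1) (0,2,0) (0,2,1) (1,0,0) (1,0,1) (1,1,1) (1,2,0) (1,2,1)}
claimed∖TSO = {(0,1,0)}

spurious: thr1.a=0 thr3.a=1 thr3.b=0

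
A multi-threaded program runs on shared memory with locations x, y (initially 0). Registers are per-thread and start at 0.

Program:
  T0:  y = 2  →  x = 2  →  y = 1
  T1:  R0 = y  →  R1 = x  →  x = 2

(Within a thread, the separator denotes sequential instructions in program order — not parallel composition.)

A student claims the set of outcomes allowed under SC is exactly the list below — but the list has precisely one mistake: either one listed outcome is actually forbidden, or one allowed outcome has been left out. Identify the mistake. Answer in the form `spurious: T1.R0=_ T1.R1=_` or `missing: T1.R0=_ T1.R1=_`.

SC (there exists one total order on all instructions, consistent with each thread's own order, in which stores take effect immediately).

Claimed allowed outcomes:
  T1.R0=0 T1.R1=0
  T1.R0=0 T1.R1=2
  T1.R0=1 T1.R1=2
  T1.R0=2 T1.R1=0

missing: T1.R0=2 T1.R1=2

outcome vector order: (T1.R0,T1.R1)
SC (5): 0/0; 0/2; 1/2; 2/0; 2/2
SC∖claimed = {2/2}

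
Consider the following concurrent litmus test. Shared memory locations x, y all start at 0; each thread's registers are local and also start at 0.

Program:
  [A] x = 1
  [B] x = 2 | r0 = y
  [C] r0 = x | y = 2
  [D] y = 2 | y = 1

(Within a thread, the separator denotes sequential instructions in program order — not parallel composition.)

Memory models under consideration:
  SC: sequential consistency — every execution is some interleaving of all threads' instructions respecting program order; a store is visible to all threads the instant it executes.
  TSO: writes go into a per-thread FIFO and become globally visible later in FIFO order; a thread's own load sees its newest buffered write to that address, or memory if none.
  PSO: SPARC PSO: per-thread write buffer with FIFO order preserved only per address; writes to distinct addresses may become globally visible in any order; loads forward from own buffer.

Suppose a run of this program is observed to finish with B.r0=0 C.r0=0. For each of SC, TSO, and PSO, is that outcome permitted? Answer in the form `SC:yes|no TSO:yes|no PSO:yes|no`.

SC:yes TSO:yes PSO:yes

outcome vector order: (B.r0,C.r0)
[SC] allowed = {0/0; 0/1; 0/2; 1/0; 1/1; 1/2; 2/0; 2/1; 2/2}
[TSO] allowed = {0/0; 0/1; 0/2; 1/0; 1/1; 1/2; 2/0; 2/1; 2/2}
[PSO] allowed = {0/0; 0/1; 0/2; 1/0; 1/1; 1/2; 2/0; 2/1; 2/2}
target 0/0 ∈ {SC,TSO,PSO}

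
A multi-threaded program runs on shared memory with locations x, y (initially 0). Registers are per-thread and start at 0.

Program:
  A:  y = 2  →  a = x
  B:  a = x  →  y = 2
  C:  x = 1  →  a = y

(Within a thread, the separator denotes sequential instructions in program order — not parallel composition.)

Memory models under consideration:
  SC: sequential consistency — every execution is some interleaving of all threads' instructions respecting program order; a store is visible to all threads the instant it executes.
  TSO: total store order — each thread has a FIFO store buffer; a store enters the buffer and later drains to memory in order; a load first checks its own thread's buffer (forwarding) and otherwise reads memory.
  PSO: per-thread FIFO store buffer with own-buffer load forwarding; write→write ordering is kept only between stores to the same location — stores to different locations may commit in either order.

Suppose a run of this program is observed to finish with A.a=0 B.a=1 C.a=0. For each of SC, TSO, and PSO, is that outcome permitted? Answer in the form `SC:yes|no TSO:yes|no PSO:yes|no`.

outcome vector order: (A.a,B.a,C.a)
SC: 6 outcomes — {002; 012; 100; 102; 110; 112}
TSO: 8 outcomes — {000; 002; 010; 012; 100; 102; 110; 112}
PSO: 8 outcomes — {000; 002; 010; 012; 100; 102; 110; 112}
target 010 ∈ {TSO,PSO}

SC:no TSO:yes PSO:yes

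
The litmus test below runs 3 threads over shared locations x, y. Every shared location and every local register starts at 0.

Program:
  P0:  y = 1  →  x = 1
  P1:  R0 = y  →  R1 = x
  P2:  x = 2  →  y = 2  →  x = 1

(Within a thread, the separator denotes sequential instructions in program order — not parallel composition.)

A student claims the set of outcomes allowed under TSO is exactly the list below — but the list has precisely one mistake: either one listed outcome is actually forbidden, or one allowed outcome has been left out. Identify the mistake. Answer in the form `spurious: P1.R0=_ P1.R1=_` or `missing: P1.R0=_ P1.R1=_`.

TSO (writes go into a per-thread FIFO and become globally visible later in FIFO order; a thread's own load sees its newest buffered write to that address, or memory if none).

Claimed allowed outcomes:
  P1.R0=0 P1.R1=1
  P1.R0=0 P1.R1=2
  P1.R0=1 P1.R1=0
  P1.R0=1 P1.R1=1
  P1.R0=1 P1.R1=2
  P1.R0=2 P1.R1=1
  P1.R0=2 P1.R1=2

missing: P1.R0=0 P1.R1=0

outcome vector order: (P1.R0,P1.R1)
[TSO] allowed = {<0 0>; <0 1>; <0 2>; <1 0>; <1 1>; <1 2>; <2 1>; <2 2>}
TSO∖claimed = {<0 0>}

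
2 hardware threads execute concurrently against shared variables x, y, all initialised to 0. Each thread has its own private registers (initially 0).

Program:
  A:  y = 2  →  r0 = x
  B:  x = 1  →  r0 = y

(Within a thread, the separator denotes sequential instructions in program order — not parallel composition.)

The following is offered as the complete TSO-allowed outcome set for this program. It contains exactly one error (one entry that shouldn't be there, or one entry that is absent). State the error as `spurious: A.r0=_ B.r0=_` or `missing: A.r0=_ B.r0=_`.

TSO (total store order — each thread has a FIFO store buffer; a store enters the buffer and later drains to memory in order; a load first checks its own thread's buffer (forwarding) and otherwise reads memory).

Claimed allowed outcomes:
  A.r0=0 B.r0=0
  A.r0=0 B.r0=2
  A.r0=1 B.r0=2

outcome vector order: (A.r0,B.r0)
TSO: 4 outcomes — {00 02 10 12}
TSO∖claimed = {10}

missing: A.r0=1 B.r0=0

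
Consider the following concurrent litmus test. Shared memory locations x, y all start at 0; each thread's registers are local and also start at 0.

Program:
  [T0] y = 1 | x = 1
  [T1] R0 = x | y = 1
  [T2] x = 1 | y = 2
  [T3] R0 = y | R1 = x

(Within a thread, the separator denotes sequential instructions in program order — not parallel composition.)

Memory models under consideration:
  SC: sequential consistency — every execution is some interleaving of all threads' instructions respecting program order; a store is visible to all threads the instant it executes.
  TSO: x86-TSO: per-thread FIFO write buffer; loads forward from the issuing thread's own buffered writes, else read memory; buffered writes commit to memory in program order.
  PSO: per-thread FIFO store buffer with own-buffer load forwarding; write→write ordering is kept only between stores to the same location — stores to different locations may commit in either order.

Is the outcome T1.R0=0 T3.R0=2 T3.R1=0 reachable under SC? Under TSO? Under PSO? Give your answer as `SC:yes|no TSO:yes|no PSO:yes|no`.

outcome vector order: (T1.R0,T3.R0,T3.R1)
SC: 10 outcomes — {0/0/0 0/0/1 0/1/0 0/1/1 0/2/1 1/0/0 1/0/1 1/1/0 1/1/1 1/2/1}
TSO: 10 outcomes — {0/0/0 0/0/1 0/1/0 0/1/1 0/2/1 1/0/0 1/0/1 1/1/0 1/1/1 1/2/1}
PSO: 12 outcomes — {0/0/0 0/0/1 0/1/0 0/1/1 0/2/0 0/2/1 1/0/0 1/0/1 1/1/0 1/1/1 1/2/0 1/2/1}
target 0/2/0 ∈ {PSO}

SC:no TSO:no PSO:yes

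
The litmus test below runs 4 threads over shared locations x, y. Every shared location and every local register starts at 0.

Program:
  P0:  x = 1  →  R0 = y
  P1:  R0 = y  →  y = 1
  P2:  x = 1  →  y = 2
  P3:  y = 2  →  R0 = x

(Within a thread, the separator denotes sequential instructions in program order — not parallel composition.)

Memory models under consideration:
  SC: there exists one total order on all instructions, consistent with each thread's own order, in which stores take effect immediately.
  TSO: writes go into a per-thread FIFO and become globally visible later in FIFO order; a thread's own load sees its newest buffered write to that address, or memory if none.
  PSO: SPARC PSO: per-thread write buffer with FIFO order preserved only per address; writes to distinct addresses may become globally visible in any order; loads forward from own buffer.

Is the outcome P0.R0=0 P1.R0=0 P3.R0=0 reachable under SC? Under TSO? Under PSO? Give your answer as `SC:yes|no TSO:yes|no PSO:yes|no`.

outcome vector order: (P0.R0,P1.R0,P3.R0)
under SC → <0 0 1> <0 2 1> <1 0 0> <1 0 1> <1 2 0> <1 2 1> <2 0 0> <2 0 1> <2 2 0> <2 2 1>
under TSO → <0 0 0> <0 0 1> <0 2 0> <0 2 1> <1 0 0> <1 0 1> <1 2 0> <1 2 1> <2 0 0> <2 0 1> <2 2 0> <2 2 1>
under PSO → <0 0 0> <0 0 1> <0 2 0> <0 2 1> <1 0 0> <1 0 1> <1 2 0> <1 2 1> <2 0 0> <2 0 1> <2 2 0> <2 2 1>
target <0 0 0> ∈ {TSO,PSO}

SC:no TSO:yes PSO:yes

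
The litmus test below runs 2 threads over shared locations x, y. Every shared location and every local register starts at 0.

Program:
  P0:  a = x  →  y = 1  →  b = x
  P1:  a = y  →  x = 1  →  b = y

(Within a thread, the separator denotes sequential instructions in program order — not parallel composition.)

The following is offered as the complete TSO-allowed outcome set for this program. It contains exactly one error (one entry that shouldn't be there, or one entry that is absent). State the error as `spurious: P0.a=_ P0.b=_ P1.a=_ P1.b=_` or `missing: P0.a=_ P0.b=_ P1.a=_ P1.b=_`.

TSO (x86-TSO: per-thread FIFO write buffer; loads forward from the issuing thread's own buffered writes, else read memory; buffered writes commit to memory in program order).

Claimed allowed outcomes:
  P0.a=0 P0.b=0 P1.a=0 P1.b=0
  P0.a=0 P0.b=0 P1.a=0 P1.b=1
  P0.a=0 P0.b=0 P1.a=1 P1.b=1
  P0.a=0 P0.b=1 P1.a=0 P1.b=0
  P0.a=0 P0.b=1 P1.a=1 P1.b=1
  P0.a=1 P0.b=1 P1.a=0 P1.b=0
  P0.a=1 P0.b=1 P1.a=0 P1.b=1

outcome vector order: (P0.a,P0.b,P1.a,P1.b)
TSO: 8 outcomes — {0/0/0/0; 0/0/0/1; 0/0/1/1; 0/1/0/0; 0/1/0/1; 0/1/1/1; 1/1/0/0; 1/1/0/1}
TSO∖claimed = {0/1/0/1}

missing: P0.a=0 P0.b=1 P1.a=0 P1.b=1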